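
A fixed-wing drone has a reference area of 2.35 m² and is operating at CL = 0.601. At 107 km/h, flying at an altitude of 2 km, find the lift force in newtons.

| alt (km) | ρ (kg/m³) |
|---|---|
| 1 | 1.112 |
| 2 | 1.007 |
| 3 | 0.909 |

L = 628 N

At 2 km, from the table: ρ = 1.007 kg/m³.
Convert speed: v = 107 km/h ÷ 3.6 = 29.72 m/s.
L = ½ρv²S·CL = ½ × 1.007 × 29.72² × 2.35 × 0.601 = 628 N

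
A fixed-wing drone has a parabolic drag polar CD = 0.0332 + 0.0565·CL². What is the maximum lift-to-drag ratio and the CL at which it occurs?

(L/D)max = 11.5, at CL = 0.767

For CD = CD0 + K·CL², (L/D)max occurs at CL* = √(CD0/K) and equals 1/(2√(K·CD0)).
(L/D)max = 1/(2√(0.0565 × 0.0332)) = 1/(2 × 0.04331) = 11.5
CL* = √(0.0332/0.0565) = 0.767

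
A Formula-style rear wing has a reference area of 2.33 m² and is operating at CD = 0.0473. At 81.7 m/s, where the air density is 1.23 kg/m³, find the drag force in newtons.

D = 452 N

D = ½ρv²S·CD = ½ × 1.23 × 81.7² × 2.33 × 0.0473 = 452 N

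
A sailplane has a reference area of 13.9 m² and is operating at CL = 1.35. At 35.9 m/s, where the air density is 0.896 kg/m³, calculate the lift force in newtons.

L = 10800 N

L = ½ρv²S·CL = ½ × 0.896 × 35.9² × 13.9 × 1.35 = 10800 N ≈ 10.8 kN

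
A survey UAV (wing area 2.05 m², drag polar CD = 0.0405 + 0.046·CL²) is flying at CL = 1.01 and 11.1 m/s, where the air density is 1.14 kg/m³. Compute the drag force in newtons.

D = 12.6 N

CD = 0.0405 + 0.046 × 1.01² = 0.08742
D = ½ρv²S·CD = ½ × 1.14 × 11.1² × 2.05 × 0.08742 = 12.6 N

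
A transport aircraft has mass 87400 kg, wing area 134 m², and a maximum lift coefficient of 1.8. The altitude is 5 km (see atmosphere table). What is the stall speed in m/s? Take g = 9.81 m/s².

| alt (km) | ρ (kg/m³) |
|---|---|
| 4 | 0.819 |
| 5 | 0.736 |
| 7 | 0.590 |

At 5 km, from the table: ρ = 0.736 kg/m³.
At stall, lift equals weight: L = W = m·g = 87400 × 9.81 = 8.574×10^5 N.
From L = ½ρV²S·CL,max = W: V_stall = √(2W/(ρSCL,max)) = √(2·8.574×10^5/(0.736·134·1.8))
V_stall = √9660 = 98.3 m/s

V_stall = 98.3 m/s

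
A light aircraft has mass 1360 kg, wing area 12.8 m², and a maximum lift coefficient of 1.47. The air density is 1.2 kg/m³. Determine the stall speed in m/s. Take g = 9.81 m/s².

Stall occurs when L = W at CL,max. W = mg = 1360 × 9.81 = 13340 N.
V_stall = √(2W/(ρ·S·CL,max)) = √(2 × 13340 / (1.2 × 12.8 × 1.47))
V_stall = √1182 = 34.4 m/s

V_stall = 34.4 m/s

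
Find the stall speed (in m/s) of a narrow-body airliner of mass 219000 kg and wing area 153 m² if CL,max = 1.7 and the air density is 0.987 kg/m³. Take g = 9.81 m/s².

Weight W = mg = 219000 × 9.81 = 2.148×10^6 N.
From L = ½ρV²S·CL,max = W: V_stall = √(2W/(ρSCL,max)) = √(2·2.148×10^6/(0.987·153·1.7))
V_stall = √16740 = 129 m/s

V_stall = 129 m/s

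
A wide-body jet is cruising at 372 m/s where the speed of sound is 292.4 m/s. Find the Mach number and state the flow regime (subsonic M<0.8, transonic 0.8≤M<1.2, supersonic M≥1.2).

M = 1.27 (supersonic)

M = v/a = 372 / 292.4 = 1.27
M = 1.27 → supersonic.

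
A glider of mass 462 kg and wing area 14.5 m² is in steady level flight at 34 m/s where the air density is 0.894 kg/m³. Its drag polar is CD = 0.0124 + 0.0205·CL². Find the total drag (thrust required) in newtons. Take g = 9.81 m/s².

D = 149 N

In steady level flight, lift balances weight: W = mg = 462 × 9.81 = 4532.2 N.
q = ½ρv² = ½ × 0.894 × 34² = 516.7 Pa.
CL = W/(q·S) = 4532.2 / (516.7 × 14.5) = 0.6049.
CD = 0.0124 + 0.0205 × 0.6049² = 0.0199.
D = q·S·CD = 516.7 × 14.5 × 0.0199 = 149.1 N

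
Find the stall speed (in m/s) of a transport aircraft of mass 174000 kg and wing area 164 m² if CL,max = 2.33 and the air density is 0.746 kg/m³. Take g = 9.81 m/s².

Weight W = mg = 174000 × 9.81 = 1.707×10^6 N.
V_stall = √(2W/(ρ·S·CL,max)) = √(2 × 1.707×10^6 / (0.746 × 164 × 2.33))
V_stall = √11980 = 109 m/s

V_stall = 109 m/s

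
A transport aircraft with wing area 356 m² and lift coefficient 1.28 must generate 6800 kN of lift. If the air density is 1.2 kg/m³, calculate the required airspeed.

v = 158 m/s

L = ½ρv²S·CL ⇒ v = √(2L/(ρ·S·CL))
v = √(2 × 6.8×10^6 / (1.2 × 356 × 1.28)) = √24870 = 158 m/s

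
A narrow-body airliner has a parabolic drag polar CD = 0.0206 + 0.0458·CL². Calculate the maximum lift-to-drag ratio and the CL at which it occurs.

(L/D)max = 16.3, at CL = 0.671

For CD = CD0 + K·CL², (L/D)max occurs at CL* = √(CD0/K) and equals 1/(2√(K·CD0)).
(L/D)max = 1/(2√(0.0458 × 0.0206)) = 1/(2 × 0.03072) = 16.3
CL* = √(0.0206/0.0458) = 0.671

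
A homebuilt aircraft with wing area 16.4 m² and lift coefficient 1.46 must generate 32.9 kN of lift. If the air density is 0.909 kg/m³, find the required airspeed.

v = 55 m/s

L = ½ρv²S·CL ⇒ v = √(2L/(ρ·S·CL))
v = √(2 × 32900 / (0.909 × 16.4 × 1.46)) = √3023 = 55 m/s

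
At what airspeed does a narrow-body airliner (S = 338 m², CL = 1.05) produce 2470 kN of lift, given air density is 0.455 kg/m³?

v = 175 m/s

L = ½ρv²S·CL ⇒ v = √(2L/(ρ·S·CL))
v = √(2 × 2.47×10^6 / (0.455 × 338 × 1.05)) = √30590 = 175 m/s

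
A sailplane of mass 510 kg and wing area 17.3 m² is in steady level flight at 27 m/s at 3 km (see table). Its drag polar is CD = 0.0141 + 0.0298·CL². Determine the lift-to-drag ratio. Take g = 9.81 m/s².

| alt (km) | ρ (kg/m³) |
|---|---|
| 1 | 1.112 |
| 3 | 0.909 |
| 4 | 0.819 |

At 3 km, from the table: ρ = 0.909 kg/m³.
In steady level flight, lift balances weight: W = mg = 510 × 9.81 = 5003.1 N.
Dynamic pressure q = 0.5 × 0.909 × 27² = 331.3 Pa.
CL = 2W/(ρv²S) = 2×5003.1/(0.909×27²×17.3) = 0.8728.
CD = 0.0141 + 0.0298 × 0.8728² = 0.0368.
L/D = CL/CD = 0.8728 / 0.0368 = 23.7

L/D = 23.7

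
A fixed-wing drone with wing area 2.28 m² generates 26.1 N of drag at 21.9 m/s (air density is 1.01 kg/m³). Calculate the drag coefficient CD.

From D = ½ρv²S·CD, rearranging gives CD = 2D/(ρv²S).
CD = 2 × 26.1 / (1.01 × 21.9² × 2.28) = 0.0473

CD = 0.0473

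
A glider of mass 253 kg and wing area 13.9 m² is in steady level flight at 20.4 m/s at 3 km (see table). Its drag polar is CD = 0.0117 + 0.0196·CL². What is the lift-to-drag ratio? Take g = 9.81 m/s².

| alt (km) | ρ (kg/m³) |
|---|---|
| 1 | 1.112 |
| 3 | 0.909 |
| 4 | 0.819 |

At 3 km, from the table: ρ = 0.909 kg/m³.
Weight W = mg = 253 × 9.81 = 2481.9 N; in level flight L = W.
Dynamic pressure q = 0.5 × 0.909 × 20.4² = 189.1 Pa.
CL = 2W/(ρv²S) = 2×2481.9/(0.909×20.4²×13.9) = 0.944.
CD = 0.0117 + 0.0196 × 0.944² = 0.02917.
L/D = CL/CD = 0.944 / 0.02917 = 32.4

L/D = 32.4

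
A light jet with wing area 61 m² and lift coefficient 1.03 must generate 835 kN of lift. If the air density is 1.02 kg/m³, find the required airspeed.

L = ½ρv²S·CL ⇒ v = √(2L/(ρ·S·CL))
v = √(2 × 8.35×10^5 / (1.02 × 61 × 1.03)) = √26060 = 161 m/s

v = 161 m/s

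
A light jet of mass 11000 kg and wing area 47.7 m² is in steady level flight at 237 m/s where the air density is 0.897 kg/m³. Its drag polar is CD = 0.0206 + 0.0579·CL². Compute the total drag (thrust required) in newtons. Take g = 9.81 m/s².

Level flight ⇒ L = W = m·g = 11000 × 9.81 = 1.0791×10^5 N.
q = ½ρv² = ½ × 0.897 × 237² = 25190 Pa.
Required CL = L/(qS) = 1.0791×10^5/(25190·47.7) = 0.0898.
CD = 0.0206 + 0.0579 × 0.0898² = 0.02107.
D = q·S·CD = 25190 × 47.7 × 0.02107 = 25320 N

D = 25300 N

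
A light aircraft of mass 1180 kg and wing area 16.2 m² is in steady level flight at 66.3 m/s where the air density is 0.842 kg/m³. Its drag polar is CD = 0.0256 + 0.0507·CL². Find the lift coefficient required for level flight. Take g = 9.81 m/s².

Level flight ⇒ L = W = m·g = 1180 × 9.81 = 11576 N.
Dynamic pressure q = 0.5 × 0.842 × 66.3² = 1851 Pa.
Required CL = L/(qS) = 11576/(1851·16.2) = 0.3861.

CL = 0.386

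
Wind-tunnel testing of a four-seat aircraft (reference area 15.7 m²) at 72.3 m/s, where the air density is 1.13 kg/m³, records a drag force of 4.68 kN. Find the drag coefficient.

From D = ½ρv²S·CD, rearranging gives CD = 2D/(ρv²S).
CD = 2 × 4680 / (1.13 × 72.3² × 15.7) = 0.101

CD = 0.101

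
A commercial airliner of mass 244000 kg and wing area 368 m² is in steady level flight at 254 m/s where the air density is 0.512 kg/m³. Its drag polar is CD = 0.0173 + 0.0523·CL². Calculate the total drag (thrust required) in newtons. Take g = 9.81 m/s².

Weight W = mg = 244000 × 9.81 = 2.3936×10^6 N; in level flight L = W.
q = ½ρv² = ½ × 0.512 × 254² = 16520 Pa.
CL = 2W/(ρv²S) = 2×2.3936×10^6/(0.512×254²×368) = 0.3938.
CD = 0.0173 + 0.0523 × 0.3938² = 0.02541.
D = q·S·CD = 16520 × 368 × 0.02541 = 1.545×10^5 N

D = 1.54×10^5 N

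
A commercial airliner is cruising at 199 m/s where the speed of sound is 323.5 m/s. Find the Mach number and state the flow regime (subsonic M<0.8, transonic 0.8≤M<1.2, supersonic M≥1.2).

M = 0.615 (subsonic)

M = v/a = 199 / 323.5 = 0.615
M = 0.615 → subsonic.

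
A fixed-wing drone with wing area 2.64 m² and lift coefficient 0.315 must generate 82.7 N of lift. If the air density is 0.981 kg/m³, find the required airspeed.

v = 14.2 m/s

L = ½ρv²S·CL ⇒ v = √(2L/(ρ·S·CL))
v = √(2 × 82.7 / (0.981 × 2.64 × 0.315)) = √202.7 = 14.2 m/s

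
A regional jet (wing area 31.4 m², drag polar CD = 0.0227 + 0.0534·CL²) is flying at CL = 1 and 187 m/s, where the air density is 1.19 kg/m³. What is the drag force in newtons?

CD = 0.0227 + 0.0534 × 1² = 0.0761
D = ½ρv²S·CD = ½ × 1.19 × 187² × 31.4 × 0.0761 = 49700 N

D = 49700 N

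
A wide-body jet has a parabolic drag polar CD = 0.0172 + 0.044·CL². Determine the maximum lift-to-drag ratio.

(L/D)max = 18.2

For CD = CD0 + K·CL², (L/D)max occurs at CL* = √(CD0/K) and equals 1/(2√(K·CD0)).
(L/D)max = 1/(2√(0.044 × 0.0172)) = 1/(2 × 0.02751) = 18.2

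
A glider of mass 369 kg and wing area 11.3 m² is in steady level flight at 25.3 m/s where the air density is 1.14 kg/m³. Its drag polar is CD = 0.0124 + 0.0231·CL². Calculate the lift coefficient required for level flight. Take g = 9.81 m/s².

In steady level flight, lift balances weight: W = mg = 369 × 9.81 = 3619.9 N.
Dynamic pressure q = 0.5 × 1.14 × 25.3² = 364.9 Pa.
Required CL = L/(qS) = 3619.9/(364.9·11.3) = 0.878.

CL = 0.878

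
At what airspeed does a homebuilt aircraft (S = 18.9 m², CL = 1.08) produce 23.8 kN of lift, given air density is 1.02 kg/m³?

v = 47.8 m/s

L = ½ρv²S·CL ⇒ v = √(2L/(ρ·S·CL))
v = √(2 × 23800 / (1.02 × 18.9 × 1.08)) = √2286 = 47.8 m/s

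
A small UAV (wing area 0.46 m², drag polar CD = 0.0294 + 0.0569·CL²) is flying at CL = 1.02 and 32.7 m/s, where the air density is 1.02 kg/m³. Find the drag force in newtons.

D = 22.2 N

CD = 0.0294 + 0.0569 × 1.02² = 0.0886
D = ½ρv²S·CD = ½ × 1.02 × 32.7² × 0.46 × 0.0886 = 22.2 N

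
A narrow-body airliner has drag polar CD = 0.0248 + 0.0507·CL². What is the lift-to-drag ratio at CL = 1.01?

CD = 0.0248 + 0.0507 × 1.01² = 0.07652
L/D = CL/CD = 1.01 / 0.07652 = 13.2

L/D = 13.2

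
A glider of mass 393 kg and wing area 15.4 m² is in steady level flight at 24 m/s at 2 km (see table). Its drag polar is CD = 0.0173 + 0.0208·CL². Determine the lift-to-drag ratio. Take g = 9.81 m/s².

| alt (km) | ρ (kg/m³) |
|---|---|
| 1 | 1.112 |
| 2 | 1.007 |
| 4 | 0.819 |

At 2 km, from the table: ρ = 1.007 kg/m³.
Level flight ⇒ L = W = m·g = 393 × 9.81 = 3855.3 N.
Dynamic pressure q = 0.5 × 1.007 × 24² = 290 Pa.
CL = W/(q·S) = 3855.3 / (290 × 15.4) = 0.8632.
CD = 0.0173 + 0.0208 × 0.8632² = 0.0328.
L/D = CL/CD = 0.8632 / 0.0328 = 26.3

L/D = 26.3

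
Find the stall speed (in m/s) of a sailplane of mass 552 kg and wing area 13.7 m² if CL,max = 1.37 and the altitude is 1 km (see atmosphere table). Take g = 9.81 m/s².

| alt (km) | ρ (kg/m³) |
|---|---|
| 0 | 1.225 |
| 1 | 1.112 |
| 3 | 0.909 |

At 1 km, from the table: ρ = 1.112 kg/m³.
At stall, lift equals weight: L = W = m·g = 552 × 9.81 = 5415 N.
From L = ½ρV²S·CL,max = W: V_stall = √(2W/(ρSCL,max)) = √(2·5415/(1.112·13.7·1.37))
V_stall = √518.9 = 22.8 m/s

V_stall = 22.8 m/s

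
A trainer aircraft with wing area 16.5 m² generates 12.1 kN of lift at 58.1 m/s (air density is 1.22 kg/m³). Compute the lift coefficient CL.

CL = 0.356

From L = ½ρv²S·CL, rearranging gives CL = 2L/(ρv²S).
CL = 2 × 12100 / (1.22 × 58.1² × 16.5) = 0.356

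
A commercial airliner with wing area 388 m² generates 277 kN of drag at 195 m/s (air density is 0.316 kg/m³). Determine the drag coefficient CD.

CD = 0.119

From D = ½ρv²S·CD, rearranging gives CD = 2D/(ρv²S).
CD = 2 × 2.77×10^5 / (0.316 × 195² × 388) = 0.119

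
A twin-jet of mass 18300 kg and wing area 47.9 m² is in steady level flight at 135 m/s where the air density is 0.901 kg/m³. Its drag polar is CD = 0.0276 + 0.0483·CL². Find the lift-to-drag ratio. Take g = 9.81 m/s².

L/D = 12.1

Level flight ⇒ L = W = m·g = 18300 × 9.81 = 1.7952×10^5 N.
Dynamic pressure q = 0.5 × 0.901 × 135² = 8210 Pa.
CL = 2W/(ρv²S) = 2×1.7952×10^5/(0.901×135²×47.9) = 0.4565.
CD = 0.0276 + 0.0483 × 0.4565² = 0.03766.
L/D = CL/CD = 0.4565 / 0.03766 = 12.1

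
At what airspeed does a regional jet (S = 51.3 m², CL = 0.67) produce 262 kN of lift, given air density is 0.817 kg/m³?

L = ½ρv²S·CL ⇒ v = √(2L/(ρ·S·CL))
v = √(2 × 2.62×10^5 / (0.817 × 51.3 × 0.67)) = √18660 = 137 m/s

v = 137 m/s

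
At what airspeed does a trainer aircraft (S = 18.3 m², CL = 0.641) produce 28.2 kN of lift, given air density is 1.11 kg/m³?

v = 65.8 m/s

L = ½ρv²S·CL ⇒ v = √(2L/(ρ·S·CL))
v = √(2 × 28200 / (1.11 × 18.3 × 0.641)) = √4332 = 65.8 m/s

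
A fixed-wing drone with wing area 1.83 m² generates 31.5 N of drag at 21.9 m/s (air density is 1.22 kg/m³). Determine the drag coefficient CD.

CD = 0.0588

From D = ½ρv²S·CD, rearranging gives CD = 2D/(ρv²S).
CD = 2 × 31.5 / (1.22 × 21.9² × 1.83) = 0.0588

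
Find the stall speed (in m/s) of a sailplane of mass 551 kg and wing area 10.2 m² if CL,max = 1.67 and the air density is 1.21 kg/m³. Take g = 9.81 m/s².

At stall, lift equals weight: L = W = m·g = 551 × 9.81 = 5405 N.
V_stall = √(2W/(ρ·S·CL,max)) = √(2 × 5405 / (1.21 × 10.2 × 1.67))
V_stall = √524.5 = 22.9 m/s

V_stall = 22.9 m/s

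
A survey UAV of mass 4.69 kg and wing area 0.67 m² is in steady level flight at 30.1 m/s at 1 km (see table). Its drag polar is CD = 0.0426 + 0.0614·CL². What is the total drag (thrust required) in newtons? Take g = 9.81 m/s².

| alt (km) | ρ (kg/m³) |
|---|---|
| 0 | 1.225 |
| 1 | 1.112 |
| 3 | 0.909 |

At 1 km, from the table: ρ = 1.112 kg/m³.
Weight W = mg = 4.69 × 9.81 = 46.009 N; in level flight L = W.
q = ½ρv² = ½ × 1.112 × 30.1² = 503.7 Pa.
CL = 2W/(ρv²S) = 2×46.009/(1.112×30.1²×0.67) = 0.1363.
CD = 0.0426 + 0.0614 × 0.1363² = 0.04374.
D = q·S·CD = 503.7 × 0.67 × 0.04374 = 14.76 N

D = 14.8 N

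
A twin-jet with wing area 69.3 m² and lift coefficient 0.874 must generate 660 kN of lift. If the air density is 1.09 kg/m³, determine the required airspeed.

L = ½ρv²S·CL ⇒ v = √(2L/(ρ·S·CL))
v = √(2 × 6.6×10^5 / (1.09 × 69.3 × 0.874)) = √19990 = 141 m/s

v = 141 m/s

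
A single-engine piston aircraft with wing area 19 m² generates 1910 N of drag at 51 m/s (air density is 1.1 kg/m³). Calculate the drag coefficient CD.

From D = ½ρv²S·CD, rearranging gives CD = 2D/(ρv²S).
CD = 2 × 1910 / (1.1 × 51² × 19) = 0.0703

CD = 0.0703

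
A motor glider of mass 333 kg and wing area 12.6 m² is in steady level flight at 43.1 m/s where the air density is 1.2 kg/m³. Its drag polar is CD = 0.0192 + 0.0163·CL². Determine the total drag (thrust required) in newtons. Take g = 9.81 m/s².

D = 282 N

In steady level flight, lift balances weight: W = mg = 333 × 9.81 = 3266.7 N.
Dynamic pressure q = 0.5 × 1.2 × 43.1² = 1115 Pa.
CL = 2W/(ρv²S) = 2×3266.7/(1.2×43.1²×12.6) = 0.2326.
CD = 0.0192 + 0.0163 × 0.2326² = 0.02008.
D = q·S·CD = 1115 × 12.6 × 0.02008 = 282 N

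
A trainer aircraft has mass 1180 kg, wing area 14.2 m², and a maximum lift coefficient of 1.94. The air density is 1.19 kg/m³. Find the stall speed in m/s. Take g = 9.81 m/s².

V_stall = 26.6 m/s

Weight W = mg = 1180 × 9.81 = 11580 N.
V_stall = √(2W/(ρ·S·CL,max)) = √(2 × 11580 / (1.19 × 14.2 × 1.94))
V_stall = √706.2 = 26.6 m/s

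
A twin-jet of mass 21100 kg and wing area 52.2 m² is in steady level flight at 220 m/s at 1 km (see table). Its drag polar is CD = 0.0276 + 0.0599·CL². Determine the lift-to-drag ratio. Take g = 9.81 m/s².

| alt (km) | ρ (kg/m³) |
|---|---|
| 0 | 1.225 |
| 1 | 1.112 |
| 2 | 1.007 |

At 1 km, from the table: ρ = 1.112 kg/m³.
Weight W = mg = 21100 × 9.81 = 2.0699×10^5 N; in level flight L = W.
Dynamic pressure q = 0.5 × 1.112 × 220² = 26910 Pa.
CL = 2W/(ρv²S) = 2×2.0699×10^5/(1.112×220²×52.2) = 0.1474.
CD = 0.0276 + 0.0599 × 0.1474² = 0.0289.
L/D = CL/CD = 0.1474 / 0.0289 = 5.1

L/D = 5.1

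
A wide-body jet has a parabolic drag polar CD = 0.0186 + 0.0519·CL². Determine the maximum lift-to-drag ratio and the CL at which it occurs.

For CD = CD0 + K·CL², (L/D)max occurs at CL* = √(CD0/K) and equals 1/(2√(K·CD0)).
(L/D)max = 1/(2√(0.0519 × 0.0186)) = 1/(2 × 0.03107) = 16.1
CL* = √(0.0186/0.0519) = 0.599

(L/D)max = 16.1, at CL = 0.599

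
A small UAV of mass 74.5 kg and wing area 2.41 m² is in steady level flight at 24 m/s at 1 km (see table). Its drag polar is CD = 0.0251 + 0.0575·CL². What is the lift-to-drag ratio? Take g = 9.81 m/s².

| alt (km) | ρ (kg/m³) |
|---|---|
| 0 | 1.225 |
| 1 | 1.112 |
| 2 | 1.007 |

L/D = 12.4

At 1 km, from the table: ρ = 1.112 kg/m³.
In steady level flight, lift balances weight: W = mg = 74.5 × 9.81 = 730.85 N.
q = ½ρv² = ½ × 1.112 × 24² = 320.3 Pa.
CL = W/(q·S) = 730.85 / (320.3 × 2.41) = 0.9469.
CD = 0.0251 + 0.0575 × 0.9469² = 0.07666.
L/D = CL/CD = 0.9469 / 0.07666 = 12.4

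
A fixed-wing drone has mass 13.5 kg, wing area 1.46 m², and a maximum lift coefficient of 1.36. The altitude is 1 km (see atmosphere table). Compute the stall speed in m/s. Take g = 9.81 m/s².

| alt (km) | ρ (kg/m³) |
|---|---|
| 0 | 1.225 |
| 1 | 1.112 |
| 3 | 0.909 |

V_stall = 11 m/s

At 1 km, from the table: ρ = 1.112 kg/m³.
Weight W = mg = 13.5 × 9.81 = 132.4 N.
V_stall = √(2W/(ρ·S·CL,max)) = √(2 × 132.4 / (1.112 × 1.46 × 1.36))
V_stall = √120 = 11 m/s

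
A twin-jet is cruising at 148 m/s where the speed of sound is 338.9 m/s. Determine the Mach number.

M = 0.437

M = v/a = 148 / 338.9 = 0.437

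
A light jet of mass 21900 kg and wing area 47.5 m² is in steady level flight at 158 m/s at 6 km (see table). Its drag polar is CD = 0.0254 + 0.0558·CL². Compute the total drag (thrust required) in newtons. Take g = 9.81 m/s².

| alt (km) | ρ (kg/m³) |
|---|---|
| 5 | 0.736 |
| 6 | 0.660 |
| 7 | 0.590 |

D = 16500 N

At 6 km, from the table: ρ = 0.660 kg/m³.
Level flight ⇒ L = W = m·g = 21900 × 9.81 = 2.1484×10^5 N.
q = ½ρv² = ½ × 0.66 × 158² = 8238 Pa.
CL = W/(q·S) = 2.1484×10^5 / (8238 × 47.5) = 0.549.
CD = 0.0254 + 0.0558 × 0.549² = 0.04222.
D = q·S·CD = 8238 × 47.5 × 0.04222 = 16520 N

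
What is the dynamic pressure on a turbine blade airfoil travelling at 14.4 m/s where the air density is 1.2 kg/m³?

q = 124 Pa

q = ½ρv² = ½ × 1.2 × 14.4² = 124 Pa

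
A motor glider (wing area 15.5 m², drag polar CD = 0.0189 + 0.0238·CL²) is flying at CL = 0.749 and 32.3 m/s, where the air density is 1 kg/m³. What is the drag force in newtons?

D = 261 N

CD = 0.0189 + 0.0238 × 0.749² = 0.03225
D = ½ρv²S·CD = ½ × 1 × 32.3² × 15.5 × 0.03225 = 261 N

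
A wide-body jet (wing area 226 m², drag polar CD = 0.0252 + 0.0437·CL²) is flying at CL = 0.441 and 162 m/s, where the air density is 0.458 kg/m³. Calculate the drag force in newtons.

D = 45800 N

CD = 0.0252 + 0.0437 × 0.441² = 0.0337
D = ½ρv²S·CD = ½ × 0.458 × 162² × 226 × 0.0337 = 45800 N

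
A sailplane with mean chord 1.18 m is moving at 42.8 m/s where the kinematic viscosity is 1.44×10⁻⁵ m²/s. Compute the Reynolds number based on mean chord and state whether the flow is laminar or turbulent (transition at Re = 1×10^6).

Re = v·c/ν = 42.8 × 1.18 / (1.44×10⁻⁵) = 3.51×10^6
Since 3.51×10^6 > 1×10^6, the flow is turbulent.

Re = 3.51×10^6 (turbulent)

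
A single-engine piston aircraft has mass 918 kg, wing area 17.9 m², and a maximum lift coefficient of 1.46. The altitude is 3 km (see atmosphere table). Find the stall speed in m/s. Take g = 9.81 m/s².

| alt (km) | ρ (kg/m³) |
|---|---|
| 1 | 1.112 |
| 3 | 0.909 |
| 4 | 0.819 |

At 3 km, from the table: ρ = 0.909 kg/m³.
At stall, lift equals weight: L = W = m·g = 918 × 9.81 = 9006 N.
V_stall = √(2W/(ρ·S·CL,max)) = √(2 × 9006 / (0.909 × 17.9 × 1.46))
V_stall = √758.2 = 27.5 m/s

V_stall = 27.5 m/s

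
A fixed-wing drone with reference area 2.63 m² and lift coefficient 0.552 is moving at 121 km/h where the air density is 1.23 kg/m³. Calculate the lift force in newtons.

L = 1010 N

Convert speed: v = 121 km/h ÷ 3.6 = 33.61 m/s.
L = ½ρv²S·CL = ½ × 1.23 × 33.61² × 2.63 × 0.552 = 1010 N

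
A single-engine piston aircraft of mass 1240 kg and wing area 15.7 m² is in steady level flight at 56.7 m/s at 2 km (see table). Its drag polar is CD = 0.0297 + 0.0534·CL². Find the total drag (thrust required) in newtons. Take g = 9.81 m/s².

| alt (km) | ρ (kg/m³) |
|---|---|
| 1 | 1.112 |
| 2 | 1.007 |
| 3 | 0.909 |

At 2 km, from the table: ρ = 1.007 kg/m³.
In steady level flight, lift balances weight: W = mg = 1240 × 9.81 = 12164 N.
Dynamic pressure q = 0.5 × 1.007 × 56.7² = 1619 Pa.
CL = W/(q·S) = 12164 / (1619 × 15.7) = 0.4787.
CD = 0.0297 + 0.0534 × 0.4787² = 0.04193.
D = q·S·CD = 1619 × 15.7 × 0.04193 = 1066 N

D = 1070 N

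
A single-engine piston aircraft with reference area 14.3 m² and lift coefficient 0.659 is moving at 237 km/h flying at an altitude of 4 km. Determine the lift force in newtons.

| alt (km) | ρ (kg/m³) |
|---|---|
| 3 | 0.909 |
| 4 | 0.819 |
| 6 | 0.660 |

At 4 km, from the table: ρ = 0.819 kg/m³.
Convert speed: v = 237 km/h ÷ 3.6 = 65.83 m/s.
Dynamic pressure q = ½ρv² = ½ × 0.819 × 65.83² = 1775 Pa.
L = q·S·CL = 1775 × 14.3 × 0.659 = 16700 N ≈ 16.7 kN

L = 16700 N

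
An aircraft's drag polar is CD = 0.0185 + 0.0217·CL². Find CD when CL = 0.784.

CD = 0.0318

CD = 0.0185 + 0.0217 × 0.784² = 0.0185 + 0.01334 = 0.0318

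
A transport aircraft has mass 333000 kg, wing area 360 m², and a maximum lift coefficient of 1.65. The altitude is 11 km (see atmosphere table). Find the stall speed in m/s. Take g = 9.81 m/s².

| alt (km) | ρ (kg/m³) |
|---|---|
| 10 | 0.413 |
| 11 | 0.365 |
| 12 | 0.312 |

At 11 km, from the table: ρ = 0.365 kg/m³.
At stall, lift equals weight: L = W = m·g = 333000 × 9.81 = 3.267×10^6 N.
From L = ½ρV²S·CL,max = W: V_stall = √(2W/(ρSCL,max)) = √(2·3.267×10^6/(0.365·360·1.65))
V_stall = √30130 = 174 m/s

V_stall = 174 m/s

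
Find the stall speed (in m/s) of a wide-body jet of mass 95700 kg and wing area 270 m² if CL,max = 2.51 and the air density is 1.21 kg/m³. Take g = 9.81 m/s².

V_stall = 47.9 m/s

Weight W = mg = 95700 × 9.81 = 9.388×10^5 N.
From L = ½ρV²S·CL,max = W: V_stall = √(2W/(ρSCL,max)) = √(2·9.388×10^5/(1.21·270·2.51))
V_stall = √2290 = 47.9 m/s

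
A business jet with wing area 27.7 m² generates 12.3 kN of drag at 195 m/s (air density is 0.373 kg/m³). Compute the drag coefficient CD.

CD = 0.0626

From D = ½ρv²S·CD, rearranging gives CD = 2D/(ρv²S).
CD = 2 × 12300 / (0.373 × 195² × 27.7) = 0.0626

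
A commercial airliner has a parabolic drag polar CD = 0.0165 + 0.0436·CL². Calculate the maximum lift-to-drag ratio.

(L/D)max = 18.6

For CD = CD0 + K·CL², (L/D)max occurs at CL* = √(CD0/K) and equals 1/(2√(K·CD0)).
(L/D)max = 1/(2√(0.0436 × 0.0165)) = 1/(2 × 0.02682) = 18.6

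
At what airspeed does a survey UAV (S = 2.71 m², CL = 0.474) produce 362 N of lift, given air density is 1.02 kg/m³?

L = ½ρv²S·CL ⇒ v = √(2L/(ρ·S·CL))
v = √(2 × 362 / (1.02 × 2.71 × 0.474)) = √552.6 = 23.5 m/s

v = 23.5 m/s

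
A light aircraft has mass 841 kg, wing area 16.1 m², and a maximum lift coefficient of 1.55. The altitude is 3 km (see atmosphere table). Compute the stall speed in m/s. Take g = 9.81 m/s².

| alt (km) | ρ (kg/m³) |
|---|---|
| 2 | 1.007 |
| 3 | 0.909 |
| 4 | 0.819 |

At 3 km, from the table: ρ = 0.909 kg/m³.
At stall, lift equals weight: L = W = m·g = 841 × 9.81 = 8250 N.
From L = ½ρV²S·CL,max = W: V_stall = √(2W/(ρSCL,max)) = √(2·8250/(0.909·16.1·1.55))
V_stall = √727.4 = 27 m/s

V_stall = 27 m/s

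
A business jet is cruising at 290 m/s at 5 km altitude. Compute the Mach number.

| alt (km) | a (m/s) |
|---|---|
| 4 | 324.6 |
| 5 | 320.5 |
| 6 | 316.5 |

M = 0.905

At 5 km, from the table: a = 320.5 m/s.
M = v/a = 290 / 320.5 = 0.905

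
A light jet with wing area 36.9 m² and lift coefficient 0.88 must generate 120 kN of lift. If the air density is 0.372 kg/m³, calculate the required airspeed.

v = 141 m/s

L = ½ρv²S·CL ⇒ v = √(2L/(ρ·S·CL))
v = √(2 × 1.2×10^5 / (0.372 × 36.9 × 0.88)) = √19870 = 141 m/s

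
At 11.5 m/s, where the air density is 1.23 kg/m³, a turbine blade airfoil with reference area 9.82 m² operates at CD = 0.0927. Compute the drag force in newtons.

D = 74 N

Dynamic pressure q = ½ρv² = ½ × 1.23 × 11.5² = 81.33 Pa.
D = q·S·CD = 81.33 × 9.82 × 0.0927 = 74 N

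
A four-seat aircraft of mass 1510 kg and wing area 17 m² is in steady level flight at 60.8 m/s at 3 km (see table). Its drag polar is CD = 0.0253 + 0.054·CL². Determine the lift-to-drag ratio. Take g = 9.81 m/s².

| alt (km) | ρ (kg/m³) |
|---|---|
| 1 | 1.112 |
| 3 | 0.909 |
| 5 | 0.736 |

At 3 km, from the table: ρ = 0.909 kg/m³.
Level flight ⇒ L = W = m·g = 1510 × 9.81 = 14813 N.
q = ½ρv² = ½ × 0.909 × 60.8² = 1680 Pa.
CL = W/(q·S) = 14813 / (1680 × 17) = 0.5186.
CD = 0.0253 + 0.054 × 0.5186² = 0.03982.
L/D = CL/CD = 0.5186 / 0.03982 = 13

L/D = 13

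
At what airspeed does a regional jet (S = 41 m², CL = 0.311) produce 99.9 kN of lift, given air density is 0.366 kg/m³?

v = 207 m/s

L = ½ρv²S·CL ⇒ v = √(2L/(ρ·S·CL))
v = √(2 × 99900 / (0.366 × 41 × 0.311)) = √42810 = 207 m/s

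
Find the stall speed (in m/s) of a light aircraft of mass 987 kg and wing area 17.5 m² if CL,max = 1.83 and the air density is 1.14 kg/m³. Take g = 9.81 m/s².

V_stall = 23 m/s

Weight W = mg = 987 × 9.81 = 9682 N.
V_stall = √(2W/(ρ·S·CL,max)) = √(2 × 9682 / (1.14 × 17.5 × 1.83))
V_stall = √530.4 = 23 m/s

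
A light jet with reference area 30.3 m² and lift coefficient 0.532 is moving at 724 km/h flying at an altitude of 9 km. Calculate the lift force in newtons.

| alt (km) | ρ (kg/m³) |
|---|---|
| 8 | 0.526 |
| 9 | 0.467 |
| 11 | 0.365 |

At 9 km, from the table: ρ = 0.467 kg/m³.
Convert speed: v = 724 km/h ÷ 3.6 = 201.1 m/s.
Dynamic pressure q = ½ρv² = ½ × 0.467 × 201.1² = 9444 Pa.
L = q·S·CL = 9444 × 30.3 × 0.532 = 1.52×10^5 N ≈ 152 kN

L = 1.52×10^5 N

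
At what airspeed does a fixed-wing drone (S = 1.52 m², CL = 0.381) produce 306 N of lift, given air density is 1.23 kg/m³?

v = 29.3 m/s

L = ½ρv²S·CL ⇒ v = √(2L/(ρ·S·CL))
v = √(2 × 306 / (1.23 × 1.52 × 0.381)) = √859.2 = 29.3 m/s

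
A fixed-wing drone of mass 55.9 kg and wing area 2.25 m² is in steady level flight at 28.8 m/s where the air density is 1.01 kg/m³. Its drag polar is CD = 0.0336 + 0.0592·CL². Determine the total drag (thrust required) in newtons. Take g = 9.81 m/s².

Level flight ⇒ L = W = m·g = 55.9 × 9.81 = 548.38 N.
q = ½ρv² = ½ × 1.01 × 28.8² = 418.9 Pa.
CL = W/(q·S) = 548.38 / (418.9 × 2.25) = 0.5819.
CD = 0.0336 + 0.0592 × 0.5819² = 0.05364.
D = q·S·CD = 418.9 × 2.25 × 0.05364 = 50.56 N

D = 50.6 N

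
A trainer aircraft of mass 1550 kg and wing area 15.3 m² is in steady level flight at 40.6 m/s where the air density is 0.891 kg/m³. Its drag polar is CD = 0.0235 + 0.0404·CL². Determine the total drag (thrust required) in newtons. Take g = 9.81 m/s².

D = 1100 N

Weight W = mg = 1550 × 9.81 = 15206 N; in level flight L = W.
Dynamic pressure q = 0.5 × 0.891 × 40.6² = 734.3 Pa.
CL = W/(q·S) = 15206 / (734.3 × 15.3) = 1.353.
CD = 0.0235 + 0.0404 × 1.353² = 0.09749.
D = q·S·CD = 734.3 × 15.3 × 0.09749 = 1095 N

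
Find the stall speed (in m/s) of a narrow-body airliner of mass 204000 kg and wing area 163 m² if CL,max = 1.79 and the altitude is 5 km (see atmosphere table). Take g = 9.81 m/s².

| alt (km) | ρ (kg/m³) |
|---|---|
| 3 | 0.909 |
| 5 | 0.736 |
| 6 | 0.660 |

V_stall = 137 m/s

At 5 km, from the table: ρ = 0.736 kg/m³.
Stall occurs when L = W at CL,max. W = mg = 204000 × 9.81 = 2.001×10^6 N.
From L = ½ρV²S·CL,max = W: V_stall = √(2W/(ρSCL,max)) = √(2·2.001×10^6/(0.736·163·1.79))
V_stall = √18640 = 137 m/s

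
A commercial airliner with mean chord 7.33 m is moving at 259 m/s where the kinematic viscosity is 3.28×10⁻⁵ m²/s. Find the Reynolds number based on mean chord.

Re = v·c/ν = 259 × 7.33 / (3.28×10⁻⁵) = 5.79×10^7

Re = 5.79×10^7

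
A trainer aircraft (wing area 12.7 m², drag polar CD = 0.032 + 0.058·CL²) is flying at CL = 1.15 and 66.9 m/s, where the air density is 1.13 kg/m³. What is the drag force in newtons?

CD = 0.032 + 0.058 × 1.15² = 0.1087
D = ½ρv²S·CD = ½ × 1.13 × 66.9² × 12.7 × 0.1087 = 3490 N

D = 3490 N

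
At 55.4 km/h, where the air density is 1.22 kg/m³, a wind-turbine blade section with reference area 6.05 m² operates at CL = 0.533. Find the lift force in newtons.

Convert speed: v = 55.4 km/h ÷ 3.6 = 15.39 m/s.
Dynamic pressure q = ½ρv² = ½ × 1.22 × 15.39² = 144.5 Pa.
L = q·S·CL = 144.5 × 6.05 × 0.533 = 466 N

L = 466 N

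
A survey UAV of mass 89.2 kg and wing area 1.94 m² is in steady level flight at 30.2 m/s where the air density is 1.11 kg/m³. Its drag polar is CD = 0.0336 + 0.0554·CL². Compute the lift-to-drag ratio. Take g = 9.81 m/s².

In steady level flight, lift balances weight: W = mg = 89.2 × 9.81 = 875.05 N.
q = ½ρv² = ½ × 1.11 × 30.2² = 506.2 Pa.
CL = 2W/(ρv²S) = 2×875.05/(1.11×30.2²×1.94) = 0.8911.
CD = 0.0336 + 0.0554 × 0.8911² = 0.07759.
L/D = CL/CD = 0.8911 / 0.07759 = 11.5

L/D = 11.5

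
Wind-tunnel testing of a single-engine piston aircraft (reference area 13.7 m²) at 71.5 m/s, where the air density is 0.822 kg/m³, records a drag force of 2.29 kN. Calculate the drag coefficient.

From D = ½ρv²S·CD, rearranging gives CD = 2D/(ρv²S).
CD = 2 × 2290 / (0.822 × 71.5² × 13.7) = 0.0796

CD = 0.0796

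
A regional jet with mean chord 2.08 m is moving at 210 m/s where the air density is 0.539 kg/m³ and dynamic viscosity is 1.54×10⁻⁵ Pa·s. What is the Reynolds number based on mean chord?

Re = ρ·v·c/μ = 0.539 × 210 × 2.08 / (1.54×10⁻⁵) = 1.53×10^7

Re = 1.53×10^7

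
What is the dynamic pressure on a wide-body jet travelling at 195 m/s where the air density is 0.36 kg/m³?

q = 6840 Pa

q = ½ρv² = ½ × 0.36 × 195² = 6840 Pa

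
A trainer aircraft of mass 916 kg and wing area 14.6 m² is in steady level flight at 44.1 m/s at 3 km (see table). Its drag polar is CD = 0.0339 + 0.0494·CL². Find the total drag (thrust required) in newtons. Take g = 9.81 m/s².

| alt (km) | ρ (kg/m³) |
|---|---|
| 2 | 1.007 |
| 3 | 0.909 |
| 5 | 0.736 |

At 3 km, from the table: ρ = 0.909 kg/m³.
In steady level flight, lift balances weight: W = mg = 916 × 9.81 = 8986 N.
q = ½ρv² = ½ × 0.909 × 44.1² = 883.9 Pa.
Required CL = L/(qS) = 8986/(883.9·14.6) = 0.6963.
CD = 0.0339 + 0.0494 × 0.6963² = 0.05785.
D = q·S·CD = 883.9 × 14.6 × 0.05785 = 746.6 N

D = 747 N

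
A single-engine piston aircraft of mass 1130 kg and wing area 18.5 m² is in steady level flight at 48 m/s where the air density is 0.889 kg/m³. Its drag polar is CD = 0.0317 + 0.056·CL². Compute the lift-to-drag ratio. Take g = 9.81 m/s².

L/D = 11.5

Level flight ⇒ L = W = m·g = 1130 × 9.81 = 11085 N.
Dynamic pressure q = 0.5 × 0.889 × 48² = 1024 Pa.
CL = 2W/(ρv²S) = 2×11085/(0.889×48²×18.5) = 0.5851.
CD = 0.0317 + 0.056 × 0.5851² = 0.05087.
L/D = CL/CD = 0.5851 / 0.05087 = 11.5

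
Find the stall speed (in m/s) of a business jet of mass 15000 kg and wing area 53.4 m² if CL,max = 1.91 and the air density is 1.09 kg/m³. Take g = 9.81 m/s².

V_stall = 51.5 m/s

At stall, lift equals weight: L = W = m·g = 15000 × 9.81 = 1.472×10^5 N.
V_stall = √(2W/(ρ·S·CL,max)) = √(2 × 1.472×10^5 / (1.09 × 53.4 × 1.91))
V_stall = √2647 = 51.5 m/s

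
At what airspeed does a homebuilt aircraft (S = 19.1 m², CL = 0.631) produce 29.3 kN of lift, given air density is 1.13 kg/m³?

L = ½ρv²S·CL ⇒ v = √(2L/(ρ·S·CL))
v = √(2 × 29300 / (1.13 × 19.1 × 0.631)) = √4303 = 65.6 m/s

v = 65.6 m/s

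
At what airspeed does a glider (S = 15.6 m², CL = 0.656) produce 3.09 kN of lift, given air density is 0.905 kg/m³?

L = ½ρv²S·CL ⇒ v = √(2L/(ρ·S·CL))
v = √(2 × 3090 / (0.905 × 15.6 × 0.656)) = √667.3 = 25.8 m/s

v = 25.8 m/s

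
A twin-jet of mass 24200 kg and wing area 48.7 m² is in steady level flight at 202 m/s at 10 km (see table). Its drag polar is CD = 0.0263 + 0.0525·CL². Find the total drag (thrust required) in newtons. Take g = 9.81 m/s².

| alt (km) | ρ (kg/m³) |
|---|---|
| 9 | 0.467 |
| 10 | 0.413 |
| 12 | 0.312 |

D = 18000 N

At 10 km, from the table: ρ = 0.413 kg/m³.
Level flight ⇒ L = W = m·g = 24200 × 9.81 = 2.374×10^5 N.
q = ½ρv² = ½ × 0.413 × 202² = 8426 Pa.
Required CL = L/(qS) = 2.374×10^5/(8426·48.7) = 0.5785.
CD = 0.0263 + 0.0525 × 0.5785² = 0.04387.
D = q·S·CD = 8426 × 48.7 × 0.04387 = 18000 N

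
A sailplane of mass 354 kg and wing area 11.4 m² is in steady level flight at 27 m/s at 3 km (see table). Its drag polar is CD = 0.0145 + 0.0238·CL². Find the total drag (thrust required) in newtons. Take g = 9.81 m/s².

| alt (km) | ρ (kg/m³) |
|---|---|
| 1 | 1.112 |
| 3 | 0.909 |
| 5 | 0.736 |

At 3 km, from the table: ρ = 0.909 kg/m³.
In steady level flight, lift balances weight: W = mg = 354 × 9.81 = 3472.7 N.
Dynamic pressure q = 0.5 × 0.909 × 27² = 331.3 Pa.
CL = 2W/(ρv²S) = 2×3472.7/(0.909×27²×11.4) = 0.9194.
CD = 0.0145 + 0.0238 × 0.9194² = 0.03462.
D = q·S·CD = 331.3 × 11.4 × 0.03462 = 130.8 N

D = 131 N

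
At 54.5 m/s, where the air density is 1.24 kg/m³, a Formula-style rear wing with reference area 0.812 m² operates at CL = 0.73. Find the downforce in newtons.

L = 1090 N

Dynamic pressure q = ½ρv² = ½ × 1.24 × 54.5² = 1842 Pa.
L = q·S·CL = 1842 × 0.812 × 0.73 = 1090 N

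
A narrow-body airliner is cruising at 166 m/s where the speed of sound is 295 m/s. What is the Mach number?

M = 0.563

M = v/a = 166 / 295 = 0.563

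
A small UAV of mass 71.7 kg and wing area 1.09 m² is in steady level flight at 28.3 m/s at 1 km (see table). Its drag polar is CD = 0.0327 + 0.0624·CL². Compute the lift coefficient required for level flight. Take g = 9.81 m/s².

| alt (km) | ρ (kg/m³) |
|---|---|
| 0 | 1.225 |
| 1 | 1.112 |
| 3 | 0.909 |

At 1 km, from the table: ρ = 1.112 kg/m³.
Weight W = mg = 71.7 × 9.81 = 703.38 N; in level flight L = W.
q = ½ρv² = ½ × 1.112 × 28.3² = 445.3 Pa.
CL = 2W/(ρv²S) = 2×703.38/(1.112×28.3²×1.09) = 1.449.

CL = 1.45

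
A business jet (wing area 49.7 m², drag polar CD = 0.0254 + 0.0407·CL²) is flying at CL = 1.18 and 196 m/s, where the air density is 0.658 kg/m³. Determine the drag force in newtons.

D = 51600 N

CD = 0.0254 + 0.0407 × 1.18² = 0.08207
D = ½ρv²S·CD = ½ × 0.658 × 196² × 49.7 × 0.08207 = 51600 N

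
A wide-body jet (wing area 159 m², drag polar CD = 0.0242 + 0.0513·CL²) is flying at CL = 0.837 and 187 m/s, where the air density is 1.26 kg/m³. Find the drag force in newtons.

CD = 0.0242 + 0.0513 × 0.837² = 0.06014
D = ½ρv²S·CD = ½ × 1.26 × 187² × 159 × 0.06014 = 2.11×10^5 N

D = 2.11×10^5 N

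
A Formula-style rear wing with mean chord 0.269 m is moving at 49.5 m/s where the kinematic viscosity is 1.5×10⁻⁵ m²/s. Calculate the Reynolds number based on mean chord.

Re = v·c/ν = 49.5 × 0.269 / (1.5×10⁻⁵) = 8.88×10^5

Re = 8.88×10^5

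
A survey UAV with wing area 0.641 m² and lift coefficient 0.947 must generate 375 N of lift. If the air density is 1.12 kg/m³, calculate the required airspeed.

L = ½ρv²S·CL ⇒ v = √(2L/(ρ·S·CL))
v = √(2 × 375 / (1.12 × 0.641 × 0.947)) = √1103 = 33.2 m/s

v = 33.2 m/s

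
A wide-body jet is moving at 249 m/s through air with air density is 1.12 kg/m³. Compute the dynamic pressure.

q = 34700 Pa

q = ½ρv² = ½ × 1.12 × 249² = 34700 Pa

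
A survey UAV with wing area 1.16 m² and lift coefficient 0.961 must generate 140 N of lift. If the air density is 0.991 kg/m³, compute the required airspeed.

L = ½ρv²S·CL ⇒ v = √(2L/(ρ·S·CL))
v = √(2 × 140 / (0.991 × 1.16 × 0.961)) = √253.5 = 15.9 m/s

v = 15.9 m/s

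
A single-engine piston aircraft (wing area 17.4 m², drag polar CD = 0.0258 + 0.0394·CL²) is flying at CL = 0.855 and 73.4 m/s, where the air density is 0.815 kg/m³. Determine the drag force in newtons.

D = 2090 N

CD = 0.0258 + 0.0394 × 0.855² = 0.0546
D = ½ρv²S·CD = ½ × 0.815 × 73.4² × 17.4 × 0.0546 = 2090 N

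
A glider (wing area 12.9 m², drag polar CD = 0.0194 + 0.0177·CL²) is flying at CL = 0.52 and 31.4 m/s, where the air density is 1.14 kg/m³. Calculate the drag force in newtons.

CD = 0.0194 + 0.0177 × 0.52² = 0.02419
D = ½ρv²S·CD = ½ × 1.14 × 31.4² × 12.9 × 0.02419 = 175 N

D = 175 N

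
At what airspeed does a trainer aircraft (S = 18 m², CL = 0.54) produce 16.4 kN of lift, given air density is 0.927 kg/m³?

v = 60.3 m/s

L = ½ρv²S·CL ⇒ v = √(2L/(ρ·S·CL))
v = √(2 × 16400 / (0.927 × 18 × 0.54)) = √3640 = 60.3 m/s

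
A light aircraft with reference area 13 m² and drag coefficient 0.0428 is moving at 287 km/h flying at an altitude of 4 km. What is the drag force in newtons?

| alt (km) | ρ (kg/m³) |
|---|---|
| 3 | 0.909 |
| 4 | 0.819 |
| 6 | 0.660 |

At 4 km, from the table: ρ = 0.819 kg/m³.
Convert speed: v = 287 km/h ÷ 3.6 = 79.72 m/s.
D = ½ρv²S·CD = ½ × 0.819 × 79.72² × 13 × 0.0428 = 1450 N

D = 1450 N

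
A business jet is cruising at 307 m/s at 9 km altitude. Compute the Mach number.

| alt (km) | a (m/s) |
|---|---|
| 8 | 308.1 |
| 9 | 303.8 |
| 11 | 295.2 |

At 9 km, from the table: a = 303.8 m/s.
M = v/a = 307 / 303.8 = 1.01

M = 1.01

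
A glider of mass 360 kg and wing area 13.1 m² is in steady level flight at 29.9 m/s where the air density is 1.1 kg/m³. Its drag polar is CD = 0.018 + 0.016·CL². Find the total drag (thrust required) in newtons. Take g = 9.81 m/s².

Level flight ⇒ L = W = m·g = 360 × 9.81 = 3531.6 N.
Dynamic pressure q = 0.5 × 1.1 × 29.9² = 491.7 Pa.
CL = 2W/(ρv²S) = 2×3531.6/(1.1×29.9²×13.1) = 0.5483.
CD = 0.018 + 0.016 × 0.5483² = 0.02281.
D = q·S·CD = 491.7 × 13.1 × 0.02281 = 146.9 N

D = 147 N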